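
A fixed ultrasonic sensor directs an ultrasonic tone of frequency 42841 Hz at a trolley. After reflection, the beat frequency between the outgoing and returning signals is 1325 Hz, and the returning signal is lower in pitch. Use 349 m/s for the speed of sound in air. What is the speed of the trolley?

5.5 m/s

Double Doppler shift off a moving reflector: f₂ = f₀ · (v + u)/(v − u) (u > 0 toward emitter).
Returning signal is lower, so f₂ = f₀ − Δf = 42841 − 1325 = 41516 Hz.
Rearranging, u = v · (f₂ − f₀)/(f₂ + f₀) = 349 × -1325/84357 ≈ -5.5 m/s.
So the trolley is moving at 5.5 m/s away from the emitter.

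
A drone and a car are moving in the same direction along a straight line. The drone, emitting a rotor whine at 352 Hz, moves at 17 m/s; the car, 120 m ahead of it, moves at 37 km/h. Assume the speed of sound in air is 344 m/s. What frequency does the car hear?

37 km/h = 10.28 m/s.
The car is ahead, so the drone is moving toward it while the car is moving away from the drone.
Both move, so f' = f · (v − v_o)/(v − v_s).
f' = 352 × (344 − 10.28)/(344 − 17) = 352 × 333.72/327 ≈ 359 Hz.

359 Hz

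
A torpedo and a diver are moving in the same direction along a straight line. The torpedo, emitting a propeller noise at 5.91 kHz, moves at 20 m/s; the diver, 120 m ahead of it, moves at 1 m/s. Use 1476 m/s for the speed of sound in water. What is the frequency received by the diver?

The diver is ahead, so the torpedo is moving toward it while the diver is moving away from the torpedo.
With source approaching and observer receding, f' = f · (v − v_o)/(v − v_s).
f' = 5.91 × (1476 − 1)/(1476 − 20) = 5.91 × 1475/1456 ≈ 5.99 kHz.

5.99 kHz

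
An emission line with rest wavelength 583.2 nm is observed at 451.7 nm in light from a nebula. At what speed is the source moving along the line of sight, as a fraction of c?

0.250c

λ'/λ₀ = 0.7745 < 1 (blueshift), so the source is approaching.
λ'/λ₀ = √((1 − β)/(1 + β)) for an approaching source ⇒ β = (1 − r²)/(1 + r²) with r = λ'/λ₀.
β = (1 − 0.5999)/(1 + 0.5999) ≈ 0.250.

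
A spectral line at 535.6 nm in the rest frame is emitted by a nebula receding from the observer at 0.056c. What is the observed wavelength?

Relativistic Doppler for wavelength: λ' = λ₀ · √((1 + β)/(1 − β)).
λ' = 535.6 × √(1.0560/0.9440) = 535.6 × 1.05766 ≈ 566.5 nm.

566.5 nm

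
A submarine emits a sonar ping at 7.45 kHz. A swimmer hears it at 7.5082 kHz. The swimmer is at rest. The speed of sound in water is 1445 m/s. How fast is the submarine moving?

f' > f, so the submarine is approaching.
f' = f · v/(v − v_s) ⇒ v_s = v · |1 − f/f'|.
v_s = 1445 × |1 − 7.45/7.5082| = 1445 × 0.007752 ≈ 11.2 m/s.

11.2 m/s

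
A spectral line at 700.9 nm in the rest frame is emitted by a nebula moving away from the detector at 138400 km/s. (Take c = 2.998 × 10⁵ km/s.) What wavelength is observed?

1154.9 nm

β = v/c = 138400/299800 = 0.4616.
Relativistic Doppler for wavelength: λ' = λ₀ · √((1 + β)/(1 − β)).
λ' = 700.9 × √(1.4616/0.5384) = 700.9 × 1.64772 ≈ 1154.9 nm.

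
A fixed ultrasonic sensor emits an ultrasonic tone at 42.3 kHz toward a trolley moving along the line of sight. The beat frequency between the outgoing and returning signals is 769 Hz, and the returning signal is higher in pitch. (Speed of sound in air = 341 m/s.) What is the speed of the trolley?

Double Doppler shift off a moving reflector: f₂ = f₀ · (v + u)/(v − u) (u > 0 toward emitter).
Returning signal is higher, so f₂ = f₀ + Δf = 42300 + 769 = 43069 Hz.
Rearranging, u = v · (f₂ − f₀)/(f₂ + f₀) = 341 × 769/85369 ≈ 3.1 m/s.
So the trolley is moving at 3.1 m/s toward the emitter.

3.1 m/s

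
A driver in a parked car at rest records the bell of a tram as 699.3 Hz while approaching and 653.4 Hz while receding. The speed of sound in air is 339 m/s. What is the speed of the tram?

11.5 m/s

f₁/f₂ = (v + v_s)/(v − v_s), so v_s = v · (f₁ − f₂)/(f₁ + f₂).
v_s = 339 × (699.3 − 653.4)/(699.3 + 653.4) = 339 × 45.9/1352.7 ≈ 11.5 m/s.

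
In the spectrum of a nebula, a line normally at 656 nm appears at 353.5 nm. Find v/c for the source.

λ'/λ₀ = 0.5389 < 1 (blueshift), so the source is approaching.
λ'/λ₀ = √((1 − β)/(1 + β)) for an approaching source ⇒ β = (1 − r²)/(1 + r²) with r = λ'/λ₀.
β = (1 − 0.2904)/(1 + 0.2904) ≈ 0.550.

0.550c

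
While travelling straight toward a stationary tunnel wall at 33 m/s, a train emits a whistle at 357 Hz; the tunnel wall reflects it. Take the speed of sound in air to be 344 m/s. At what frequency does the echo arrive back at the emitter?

The tunnel wall receives the sound from a moving source: f₁ = f₀ · v/(v − v_e) = 357 × 344/311 ≈ 395 Hz.
On the return leg the train is a moving observer: f₂ = f₁ · (v + v_e)/v = 395 × 377/344 ≈ 433 Hz.
Equivalently f₂ = f₀ · (v + v_e)/(v − v_e).

433 Hz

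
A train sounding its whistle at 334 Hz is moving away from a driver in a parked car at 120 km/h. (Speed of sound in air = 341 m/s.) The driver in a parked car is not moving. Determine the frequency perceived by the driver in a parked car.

304 Hz

120 km/h = 33.33 m/s.
With the source moving away from a stationary observer, f' = f · v/(v + v_s).
f' = 334 × 341/(341 + 33.33) = 334 × 341/374.3 ≈ 304 Hz.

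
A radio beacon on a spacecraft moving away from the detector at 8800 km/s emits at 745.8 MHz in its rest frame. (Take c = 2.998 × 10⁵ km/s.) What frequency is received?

β = v/c = 8800/299800 = 0.0294.
Relativistic Doppler for frequency: f' = f₀ · √((1 − β)/(1 + β)).
f' = 745.8 × √(0.9706/1.0294) = 745.8 × 0.97107 ≈ 724.2 MHz.

724.2 MHz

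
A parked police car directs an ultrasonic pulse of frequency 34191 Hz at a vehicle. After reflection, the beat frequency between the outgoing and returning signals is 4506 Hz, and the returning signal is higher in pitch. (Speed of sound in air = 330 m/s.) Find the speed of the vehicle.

20.4 m/s

Double Doppler shift off a moving reflector: f₂ = f₀ · (v + u)/(v − u) (u > 0 toward emitter).
Returning signal is higher, so f₂ = f₀ + Δf = 34191 + 4506 = 38697 Hz.
Rearranging, u = v · (f₂ − f₀)/(f₂ + f₀) = 330 × 4506/72888 ≈ 20.4 m/s.
So the vehicle is moving at 20.4 m/s toward the emitter.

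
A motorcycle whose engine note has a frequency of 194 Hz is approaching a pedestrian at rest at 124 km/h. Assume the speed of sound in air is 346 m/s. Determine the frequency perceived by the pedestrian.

124 km/h = 34.44 m/s.
Moving source, stationary observer: f' = f · v/(v − v_s) since the source is approaching.
f' = 194 × 346/(346 − 34.44) = 194 × 346/311.6 ≈ 215 Hz.

215 Hz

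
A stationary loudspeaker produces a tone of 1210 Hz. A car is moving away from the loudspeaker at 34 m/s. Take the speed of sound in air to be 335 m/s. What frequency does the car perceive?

1087 Hz

Only the observer moves, away from the source, so f' = f · (v − v_o)/v.
f' = 1210 × (335 − 34)/335 = 1210 × 301/335 ≈ 1087 Hz.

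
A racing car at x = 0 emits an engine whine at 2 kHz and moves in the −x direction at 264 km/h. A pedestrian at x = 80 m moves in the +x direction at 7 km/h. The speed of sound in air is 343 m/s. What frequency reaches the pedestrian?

264 km/h = 73.33 m/s; 7 km/h = 1.944 m/s.
The observer lies on the +x side, so the source is heading away from the observer and the observer is heading away from the source.
General Doppler shift: f' = f · (v − v_o)/(v + v_s).
f' = 2 × (343 − 1.944)/(343 + 73.33) = 2 × 341.06/416.33 ≈ 1.638 kHz.

1.638 kHz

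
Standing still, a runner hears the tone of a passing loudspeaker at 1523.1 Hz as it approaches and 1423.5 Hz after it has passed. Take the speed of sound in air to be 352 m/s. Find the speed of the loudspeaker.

f₁/f₂ = (v + v_s)/(v − v_s), so v_s = v · (f₁ − f₂)/(f₁ + f₂).
v_s = 352 × (1523.1 − 1423.5)/(1523.1 + 1423.5) = 352 × 99.6/2946.6 ≈ 11.9 m/s.

11.9 m/s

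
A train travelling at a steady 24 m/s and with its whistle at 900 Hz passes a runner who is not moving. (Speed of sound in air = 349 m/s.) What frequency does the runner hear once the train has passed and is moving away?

Receding: f₂ = f · v/(v + v_s) = 900 × 349/373 ≈ 842 Hz.

842 Hz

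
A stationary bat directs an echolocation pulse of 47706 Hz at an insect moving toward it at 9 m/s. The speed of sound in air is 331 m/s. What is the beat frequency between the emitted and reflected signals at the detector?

2667 Hz

At the insect (a moving observer), f₁ = f₀ · (v + u)/v = 47706 × 340/331 ≈ 49003 Hz.
The reflection then acts as a moving source: f₂ = f₁ · v/(v − u) ≈ 50373 Hz.
Equivalently f₂ = f₀ · (v + u)/(v − u).
Beat frequency: |f₂ − f₀| = 2u·f₀/(v − u) = 2 × 9 × 47706/322 ≈ 2667 Hz.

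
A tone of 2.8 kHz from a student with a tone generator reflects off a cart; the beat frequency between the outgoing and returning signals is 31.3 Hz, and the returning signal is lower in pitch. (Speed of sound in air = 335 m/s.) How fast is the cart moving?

1.88 m/s

Double Doppler shift off a moving reflector: f₂ = f₀ · (v + u)/(v − u) (u > 0 toward emitter).
Returning signal is lower, so f₂ = f₀ − Δf = 2800 − 31.3 = 2768.7 Hz.
Rearranging, u = v · (f₂ − f₀)/(f₂ + f₀) = 335 × -31.3/5568.7 ≈ -1.88 m/s.
So the cart is moving at 1.88 m/s away from the emitter.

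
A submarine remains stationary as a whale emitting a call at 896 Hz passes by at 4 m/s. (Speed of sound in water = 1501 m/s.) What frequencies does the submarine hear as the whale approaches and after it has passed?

Approaching: f₁ = f · v/(v − v_s) = 896 × 1501/1497 ≈ 898 Hz.
Receding: f₂ = f · v/(v + v_s) = 896 × 1501/1505 ≈ 894 Hz.

898 Hz approaching; 894 Hz receding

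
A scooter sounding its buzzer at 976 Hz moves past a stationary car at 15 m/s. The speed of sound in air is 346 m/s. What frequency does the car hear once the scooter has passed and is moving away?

935 Hz

Receding: f₂ = f · v/(v + v_s) = 976 × 346/361 ≈ 935 Hz.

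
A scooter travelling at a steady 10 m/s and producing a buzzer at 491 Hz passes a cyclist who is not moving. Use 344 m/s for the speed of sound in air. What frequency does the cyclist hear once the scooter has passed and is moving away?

477 Hz

Receding: f₂ = f · v/(v + v_s) = 491 × 344/354 ≈ 477 Hz.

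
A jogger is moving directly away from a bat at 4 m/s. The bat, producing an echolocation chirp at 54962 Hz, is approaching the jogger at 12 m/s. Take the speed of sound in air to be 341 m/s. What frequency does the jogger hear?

General Doppler shift: f' = f · (v − v_o)/(v − v_s).
f' = 54962 × (341 − 4)/(341 − 12) = 54962 × 337/329 ≈ 56298 Hz.

56298 Hz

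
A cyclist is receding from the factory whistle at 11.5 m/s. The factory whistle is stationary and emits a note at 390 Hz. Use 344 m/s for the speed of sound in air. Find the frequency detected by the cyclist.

Only the observer moves, away from the source, so f' = f · (v − v_o)/v.
f' = 390 × (344 − 11.5)/344 = 390 × 332.5/344 ≈ 377 Hz.

377 Hz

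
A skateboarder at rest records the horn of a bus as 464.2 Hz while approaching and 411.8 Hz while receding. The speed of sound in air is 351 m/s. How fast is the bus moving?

21.0 m/s

f₁/f₂ = (v + v_s)/(v − v_s), so v_s = v · (f₁ − f₂)/(f₁ + f₂).
v_s = 351 × (464.2 − 411.8)/(464.2 + 411.8) = 351 × 52.4/876.0 ≈ 21.0 m/s.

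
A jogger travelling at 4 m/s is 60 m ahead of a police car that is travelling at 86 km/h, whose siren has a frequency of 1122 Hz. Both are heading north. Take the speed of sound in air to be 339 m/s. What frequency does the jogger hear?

1193 Hz

86 km/h = 23.89 m/s.
The jogger is ahead, so the police car is moving toward it while the jogger is moving away from the police car.
Both move, so f' = f · (v − v_o)/(v − v_s).
f' = 1122 × (339 − 4)/(339 − 23.89) = 1122 × 335/315.11 ≈ 1193 Hz.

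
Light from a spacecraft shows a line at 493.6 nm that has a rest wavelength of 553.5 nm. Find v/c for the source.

λ'/λ₀ = 0.8918 < 1 (blueshift), so the source is approaching.
λ'/λ₀ = √((1 − β)/(1 + β)) for an approaching source ⇒ β = (1 − r²)/(1 + r²) with r = λ'/λ₀.
β = (1 − 0.7953)/(1 + 0.7953) ≈ 0.114.

0.114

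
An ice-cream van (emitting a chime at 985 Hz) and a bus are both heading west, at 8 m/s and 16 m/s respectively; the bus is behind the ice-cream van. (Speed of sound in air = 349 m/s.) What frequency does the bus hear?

1007 Hz

The bus is behind, so the ice-cream van is moving away from it while the bus is moving toward the ice-cream van.
General Doppler shift: f' = f · (v + v_o)/(v + v_s).
f' = 985 × (349 + 16)/(349 + 8) = 985 × 365/357 ≈ 1007 Hz.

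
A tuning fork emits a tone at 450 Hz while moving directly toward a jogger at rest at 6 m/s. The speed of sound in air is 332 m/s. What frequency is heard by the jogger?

458 Hz

With the source moving toward a stationary observer, f' = f · v/(v − v_s).
f' = 450 × 332/(332 − 6) = 450 × 332/326 ≈ 458 Hz.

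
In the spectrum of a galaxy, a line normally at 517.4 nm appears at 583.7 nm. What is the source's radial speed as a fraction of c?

0.120c

λ'/λ₀ = 1.1281 > 1 (redshift), so the source is receding.
λ'/λ₀ = √((1 + β)/(1 − β)) for a receding source ⇒ β = (r² − 1)/(r² + 1) with r = λ'/λ₀.
β = (1.2727 − 1)/(1.2727 + 1) ≈ 0.120.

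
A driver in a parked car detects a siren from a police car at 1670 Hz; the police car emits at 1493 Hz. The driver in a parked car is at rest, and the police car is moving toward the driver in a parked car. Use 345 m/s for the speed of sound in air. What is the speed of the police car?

37 m/s

f' = f · v/(v − v_s) ⇒ v_s = v · |1 − f/f'|.
v_s = 345 × |1 − 1493/1670| = 345 × 0.106 ≈ 37 m/s.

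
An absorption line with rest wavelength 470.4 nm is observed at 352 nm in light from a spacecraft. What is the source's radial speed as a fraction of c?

λ'/λ₀ = 0.7483 < 1 (blueshift), so the source is approaching.
λ'/λ₀ = √((1 − β)/(1 + β)) for an approaching source ⇒ β = (1 − r²)/(1 + r²) with r = λ'/λ₀.
β = (1 − 0.5600)/(1 + 0.5600) ≈ 0.282.

0.282c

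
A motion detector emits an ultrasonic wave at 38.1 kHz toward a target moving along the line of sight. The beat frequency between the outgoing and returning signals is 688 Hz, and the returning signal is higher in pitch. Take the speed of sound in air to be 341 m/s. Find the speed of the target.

Double Doppler shift off a moving reflector: f₂ = f₀ · (v + u)/(v − u) (u > 0 toward emitter).
Returning signal is higher, so f₂ = f₀ + Δf = 38100 + 688 = 38788 Hz.
Rearranging, u = v · (f₂ − f₀)/(f₂ + f₀) = 341 × 688/76888 ≈ 3.1 m/s.
So the target is moving at 3.1 m/s toward the emitter.

3.1 m/s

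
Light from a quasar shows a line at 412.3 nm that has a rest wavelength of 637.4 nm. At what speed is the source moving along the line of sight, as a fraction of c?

0.410

λ'/λ₀ = 0.6468 < 1 (blueshift), so the source is approaching.
λ'/λ₀ = √((1 − β)/(1 + β)) for an approaching source ⇒ β = (1 − r²)/(1 + r²) with r = λ'/λ₀.
β = (1 − 0.4184)/(1 + 0.4184) ≈ 0.410.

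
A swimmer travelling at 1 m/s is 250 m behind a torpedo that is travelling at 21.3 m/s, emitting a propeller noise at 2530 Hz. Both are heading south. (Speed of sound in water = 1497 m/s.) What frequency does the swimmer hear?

The swimmer is behind, so the torpedo is moving away from it while the swimmer is moving toward the torpedo.
With source receding and observer approaching, f' = f · (v + v_o)/(v + v_s).
f' = 2530 × (1497 + 1)/(1497 + 21.3) = 2530 × 1498/1518.3 ≈ 2496 Hz.

2496 Hz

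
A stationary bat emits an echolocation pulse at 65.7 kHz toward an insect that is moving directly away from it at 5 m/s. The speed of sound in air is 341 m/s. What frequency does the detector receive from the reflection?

63.8 kHz

At the insect (a moving observer), f₁ = f₀ · (v − u)/v = 65.7 × 336/341 ≈ 64.7 kHz.
On reflection it acts as a source moving away from the stationary detector: f₂ = f₁ · v/(v + u) = 64.7 × 341/346 ≈ 63.8 kHz.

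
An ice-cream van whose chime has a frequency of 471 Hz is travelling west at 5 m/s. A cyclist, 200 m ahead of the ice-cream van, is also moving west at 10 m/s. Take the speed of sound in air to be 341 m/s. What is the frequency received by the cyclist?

The cyclist is ahead, so the ice-cream van is moving toward it while the cyclist is moving away from the ice-cream van.
Both move, so f' = f · (v − v_o)/(v − v_s).
f' = 471 × (341 − 10)/(341 − 5) = 471 × 331/336 ≈ 464 Hz.

464 Hz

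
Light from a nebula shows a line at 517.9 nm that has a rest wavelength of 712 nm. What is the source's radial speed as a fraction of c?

λ'/λ₀ = 0.7274 < 1 (blueshift), so the source is approaching.
λ'/λ₀ = √((1 − β)/(1 + β)) for an approaching source ⇒ β = (1 − r²)/(1 + r²) with r = λ'/λ₀.
β = (1 − 0.5291)/(1 + 0.5291) ≈ 0.308.

0.308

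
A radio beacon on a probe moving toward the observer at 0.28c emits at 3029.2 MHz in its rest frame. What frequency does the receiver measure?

Relativistic Doppler for frequency: f' = f₀ · √((1 + β)/(1 − β)).
f' = 3029.2 × √(1.2800/0.7200) = 3029.2 × 1.33333 ≈ 4038.9 MHz.

4038.9 MHz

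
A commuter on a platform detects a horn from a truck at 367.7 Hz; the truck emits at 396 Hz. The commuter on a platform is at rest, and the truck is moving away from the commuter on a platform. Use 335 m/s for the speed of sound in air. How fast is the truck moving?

26 m/s

f' = f · v/(v + v_s) ⇒ v_s = v · |1 − f/f'|.
v_s = 335 × |1 − 396/367.7| = 335 × 0.07696 ≈ 26 m/s.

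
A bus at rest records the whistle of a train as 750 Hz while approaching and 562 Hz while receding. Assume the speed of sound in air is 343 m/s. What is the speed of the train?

f₁/f₂ = (v + v_s)/(v − v_s), so v_s = v · (f₁ − f₂)/(f₁ + f₂).
v_s = 343 × (750 − 562)/(750 + 562) = 343 × 188/1312 ≈ 49 m/s.

49 m/s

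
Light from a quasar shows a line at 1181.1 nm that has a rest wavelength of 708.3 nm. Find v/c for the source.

0.471c

λ'/λ₀ = 1.6675 > 1 (redshift), so the source is receding.
λ'/λ₀ = √((1 + β)/(1 − β)) for a receding source ⇒ β = (r² − 1)/(r² + 1) with r = λ'/λ₀.
β = (2.7806 − 1)/(2.7806 + 1) ≈ 0.471.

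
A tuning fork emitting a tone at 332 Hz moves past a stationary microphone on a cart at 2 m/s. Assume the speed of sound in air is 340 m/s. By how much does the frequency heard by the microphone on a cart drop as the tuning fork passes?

3.91 Hz

Approaching: f₁ = f · v/(v − v_s) = 332 × 340/338 ≈ 333.96 Hz.
Receding: f₂ = f · v/(v + v_s) = 332 × 340/342 ≈ 330.06 Hz.
Drop: f₁ − f₂ = 2f·v·v_s/(v² − v_s²) = 2 × 332 × 340 × 2/(340² − 2²) ≈ 3.91 Hz.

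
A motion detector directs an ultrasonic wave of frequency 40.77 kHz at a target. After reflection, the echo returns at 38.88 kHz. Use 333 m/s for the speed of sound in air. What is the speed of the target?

Double Doppler shift off a moving reflector: f₂ = f₀ · (v + u)/(v − u) (u > 0 toward emitter).
Rearranging, u = v · (f₂ − f₀)/(f₂ + f₀) = 333 × -1.89/79.65 ≈ -7.9 m/s.
So the target is moving at 7.9 m/s away from the emitter.

7.9 m/s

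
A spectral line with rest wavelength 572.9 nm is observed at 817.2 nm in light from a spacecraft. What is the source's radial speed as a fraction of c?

0.341

λ'/λ₀ = 1.4264 > 1 (redshift), so the source is receding.
λ'/λ₀ = √((1 + β)/(1 − β)) for a receding source ⇒ β = (r² − 1)/(r² + 1) with r = λ'/λ₀.
β = (2.0347 − 1)/(2.0347 + 1) ≈ 0.341.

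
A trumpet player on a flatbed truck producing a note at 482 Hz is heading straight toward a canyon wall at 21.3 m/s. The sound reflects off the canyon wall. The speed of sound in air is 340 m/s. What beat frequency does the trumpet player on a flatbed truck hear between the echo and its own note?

The canyon wall receives the sound from a moving source: f₁ = f₀ · v/(v − v_e) = 482 × 340/318.7 ≈ 514.2 Hz.
On the return leg the trumpet player on a flatbed truck is a moving observer: f₂ = f₁ · (v + v_e)/v = 514.2 × 361.3/340 ≈ 546.4 Hz.
Beat against the emitted tone: |f₂ − f₀| = 2v_e·f₀/(v − v_e) = 2 × 21.3 × 482/318.7 ≈ 64 Hz.

64 Hz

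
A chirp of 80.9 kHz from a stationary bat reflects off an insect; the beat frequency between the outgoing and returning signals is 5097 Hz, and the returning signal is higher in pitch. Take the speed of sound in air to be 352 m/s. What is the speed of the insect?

Double Doppler shift off a moving reflector: f₂ = f₀ · (v + u)/(v − u) (u > 0 toward emitter).
Returning signal is higher, so f₂ = f₀ + Δf = 80900 + 5097 = 85997 Hz.
Rearranging, u = v · (f₂ − f₀)/(f₂ + f₀) = 352 × 5097/166897 ≈ 10.8 m/s.
So the insect is moving at 10.8 m/s toward the emitter.

10.8 m/s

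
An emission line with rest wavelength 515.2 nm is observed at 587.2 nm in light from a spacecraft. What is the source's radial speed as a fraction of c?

0.130

λ'/λ₀ = 1.1398 > 1 (redshift), so the source is receding.
λ'/λ₀ = √((1 + β)/(1 − β)) for a receding source ⇒ β = (r² − 1)/(r² + 1) with r = λ'/λ₀.
β = (1.2990 − 1)/(1.2990 + 1) ≈ 0.130.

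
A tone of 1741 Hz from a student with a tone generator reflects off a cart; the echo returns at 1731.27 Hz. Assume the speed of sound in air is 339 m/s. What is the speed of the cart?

0.95 m/s

Double Doppler shift off a moving reflector: f₂ = f₀ · (v + u)/(v − u) (u > 0 toward emitter).
Rearranging, u = v · (f₂ − f₀)/(f₂ + f₀) = 339 × -9.73/3472.27 ≈ -0.95 m/s.
So the cart is moving at 0.95 m/s away from the emitter.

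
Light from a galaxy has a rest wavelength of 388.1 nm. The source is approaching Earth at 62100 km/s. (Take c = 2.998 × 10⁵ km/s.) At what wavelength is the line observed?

314.5 nm

β = v/c = 62100/299800 = 0.2071.
Relativistic Doppler for wavelength: λ' = λ₀ · √((1 − β)/(1 + β)).
λ' = 388.1 × √(0.7929/1.2071) = 388.1 × 0.81044 ≈ 314.5 nm.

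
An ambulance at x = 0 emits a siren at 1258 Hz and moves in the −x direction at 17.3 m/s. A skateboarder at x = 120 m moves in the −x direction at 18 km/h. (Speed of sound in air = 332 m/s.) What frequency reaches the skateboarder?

1214 Hz

18 km/h = 5 m/s.
The observer lies on the +x side, so the source is heading away from the observer and the observer is heading toward the source.
Both move, so f' = f · (v + v_o)/(v + v_s).
f' = 1258 × (332 + 5)/(332 + 17.3) = 1258 × 337/349.3 ≈ 1214 Hz.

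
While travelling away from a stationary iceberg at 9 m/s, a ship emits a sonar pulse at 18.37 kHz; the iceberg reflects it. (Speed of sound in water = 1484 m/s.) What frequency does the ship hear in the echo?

18.15 kHz

The iceberg receives the sound from a moving source: f₁ = f₀ · v/(v + v_e) = 18.37 × 1484/1493 ≈ 18.26 kHz.
On the return leg the ship is a moving observer: f₂ = f₁ · (v − v_e)/v = 18.26 × 1475/1484 ≈ 18.15 kHz.
Equivalently f₂ = f₀ · (v − v_e)/(v + v_e).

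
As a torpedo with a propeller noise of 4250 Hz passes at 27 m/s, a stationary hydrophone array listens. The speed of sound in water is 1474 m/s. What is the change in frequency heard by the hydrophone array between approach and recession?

Approaching: f₁ = f · v/(v − v_s) = 4250 × 1474/1447 ≈ 4329 Hz.
Receding: f₂ = f · v/(v + v_s) = 4250 × 1474/1501 ≈ 4174 Hz.
Drop: f₁ − f₂ = 2f·v·v_s/(v² − v_s²) = 2 × 4250 × 1474 × 27/(1474² − 27²) ≈ 156 Hz.

156 Hz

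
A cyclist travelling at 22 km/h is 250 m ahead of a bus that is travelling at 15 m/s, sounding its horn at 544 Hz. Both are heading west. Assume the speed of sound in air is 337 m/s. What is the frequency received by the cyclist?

559 Hz

22 km/h = 6.111 m/s.
The cyclist is ahead, so the bus is moving toward it while the cyclist is moving away from the bus.
General Doppler shift: f' = f · (v − v_o)/(v − v_s).
f' = 544 × (337 − 6.111)/(337 − 15) = 544 × 330.89/322 ≈ 559 Hz.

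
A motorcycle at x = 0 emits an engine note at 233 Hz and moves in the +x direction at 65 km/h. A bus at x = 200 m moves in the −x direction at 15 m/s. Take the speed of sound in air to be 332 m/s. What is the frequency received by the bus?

258 Hz

65 km/h = 18.06 m/s.
The observer lies on the +x side, so the source is heading toward the observer and the observer is heading toward the source.
With source approaching and observer approaching, f' = f · (v + v_o)/(v − v_s).
f' = 233 × (332 + 15)/(332 − 18.06) = 233 × 347/313.94 ≈ 258 Hz.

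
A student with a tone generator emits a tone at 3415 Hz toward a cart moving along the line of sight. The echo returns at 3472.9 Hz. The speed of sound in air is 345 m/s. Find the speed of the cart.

2.90 m/s

Double Doppler shift off a moving reflector: f₂ = f₀ · (v + u)/(v − u) (u > 0 toward emitter).
Rearranging, u = v · (f₂ − f₀)/(f₂ + f₀) = 345 × 57.9/6887.9 ≈ 2.90 m/s.
So the cart is moving at 2.90 m/s toward the emitter.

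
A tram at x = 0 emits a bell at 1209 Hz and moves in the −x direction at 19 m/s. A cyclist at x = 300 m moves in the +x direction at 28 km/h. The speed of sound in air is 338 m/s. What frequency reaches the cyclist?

1118 Hz

28 km/h = 7.778 m/s.
The observer lies on the +x side, so the source is heading away from the observer and the observer is heading away from the source.
Both move, so f' = f · (v − v_o)/(v + v_s).
f' = 1209 × (338 − 7.778)/(338 + 19) = 1209 × 330.22/357 ≈ 1118 Hz.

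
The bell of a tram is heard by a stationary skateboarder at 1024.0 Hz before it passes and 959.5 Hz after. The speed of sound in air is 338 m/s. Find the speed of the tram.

f₁/f₂ = (v + v_s)/(v − v_s), so v_s = v · (f₁ − f₂)/(f₁ + f₂).
v_s = 338 × (1024.0 − 959.5)/(1024.0 + 959.5) = 338 × 64.5/1983.5 ≈ 11.0 m/s.

11.0 m/s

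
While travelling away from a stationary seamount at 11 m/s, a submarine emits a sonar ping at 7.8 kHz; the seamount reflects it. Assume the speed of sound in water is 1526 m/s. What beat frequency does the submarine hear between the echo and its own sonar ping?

The seamount receives the sound from a moving source: f₁ = f₀ · v/(v + v_e) = 7.8 × 1526/1537 ≈ 7.7442 kHz.
On the return leg the submarine is a moving observer: f₂ = f₁ · (v − v_e)/v = 7.7442 × 1515/1526 ≈ 7.6884 kHz.
Beat against the emitted tone (with f₀ = 7800 Hz): |f₂ − f₀| = 2v_e·f₀/(v + v_e) = 2 × 11 × 7800/1537 ≈ 112 Hz.

112 Hz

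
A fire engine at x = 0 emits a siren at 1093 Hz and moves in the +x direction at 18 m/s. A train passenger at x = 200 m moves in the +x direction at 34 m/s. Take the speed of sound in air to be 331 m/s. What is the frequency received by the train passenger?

1037 Hz

The observer lies on the +x side, so the source is heading toward the observer and the observer is heading away from the source.
With source approaching and observer receding, f' = f · (v − v_o)/(v − v_s).
f' = 1093 × (331 − 34)/(331 − 18) = 1093 × 297/313 ≈ 1037 Hz.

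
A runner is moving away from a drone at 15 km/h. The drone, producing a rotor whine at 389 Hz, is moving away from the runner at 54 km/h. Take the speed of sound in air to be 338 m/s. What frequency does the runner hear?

54 km/h = 15 m/s; 15 km/h = 4.167 m/s.
General Doppler shift: f' = f · (v − v_o)/(v + v_s).
f' = 389 × (338 − 4.167)/(338 + 15) = 389 × 333.83/353 ≈ 368 Hz.

368 Hz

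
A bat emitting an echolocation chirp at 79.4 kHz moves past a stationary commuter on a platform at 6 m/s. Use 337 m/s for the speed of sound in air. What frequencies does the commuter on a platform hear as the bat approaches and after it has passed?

Approaching: f₁ = f · v/(v − v_s) = 79.4 × 337/331 ≈ 80.8 kHz.
Receding: f₂ = f · v/(v + v_s) = 79.4 × 337/343 ≈ 78.0 kHz.

80.8 kHz approaching; 78.0 kHz receding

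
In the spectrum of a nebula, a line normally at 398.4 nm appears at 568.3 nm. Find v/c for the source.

0.341

λ'/λ₀ = 1.4265 > 1 (redshift), so the source is receding.
λ'/λ₀ = √((1 + β)/(1 − β)) for a receding source ⇒ β = (r² − 1)/(r² + 1) with r = λ'/λ₀.
β = (2.0348 − 1)/(2.0348 + 1) ≈ 0.341.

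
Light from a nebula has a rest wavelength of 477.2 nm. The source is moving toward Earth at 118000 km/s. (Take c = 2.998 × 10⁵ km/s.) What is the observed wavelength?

β = v/c = 118000/299800 = 0.3936.
Relativistic Doppler for wavelength: λ' = λ₀ · √((1 − β)/(1 + β)).
λ' = 477.2 × √(0.6064/1.3936) = 477.2 × 0.65965 ≈ 314.8 nm.

314.8 nm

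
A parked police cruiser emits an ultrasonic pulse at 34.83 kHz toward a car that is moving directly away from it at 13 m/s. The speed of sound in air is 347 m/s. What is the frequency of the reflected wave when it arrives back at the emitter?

The car first receives the wave as a moving observer: f₁ = f₀ · (v − u)/v = 34.83 × (347 − 13)/347 ≈ 33.5 kHz.
The reflection then acts as a moving source: f₂ = f₁ · v/(v + u) ≈ 32.3 kHz.

32.3 kHz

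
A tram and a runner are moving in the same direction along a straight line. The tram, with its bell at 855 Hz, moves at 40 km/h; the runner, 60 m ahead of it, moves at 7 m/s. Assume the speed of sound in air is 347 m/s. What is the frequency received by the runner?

40 km/h = 11.11 m/s.
The runner is ahead, so the tram is moving toward it while the runner is moving away from the tram.
General Doppler shift: f' = f · (v − v_o)/(v − v_s).
f' = 855 × (347 − 7)/(347 − 11.11) = 855 × 340/335.89 ≈ 865 Hz.

865 Hz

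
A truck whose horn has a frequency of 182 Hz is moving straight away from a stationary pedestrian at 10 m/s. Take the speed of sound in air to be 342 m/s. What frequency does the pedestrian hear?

177 Hz

Only the source moves, away from the listener, so f' = f · v/(v + v_s).
f' = 182 × 342/(342 + 10) = 182 × 342/352 ≈ 177 Hz.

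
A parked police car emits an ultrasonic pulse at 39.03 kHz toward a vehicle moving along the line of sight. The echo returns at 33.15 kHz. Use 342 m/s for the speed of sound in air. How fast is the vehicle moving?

28 m/s

Double Doppler shift off a moving reflector: f₂ = f₀ · (v + u)/(v − u) (u > 0 toward emitter).
Rearranging, u = v · (f₂ − f₀)/(f₂ + f₀) = 342 × -5.88/72.18 ≈ -28 m/s.
So the vehicle is moving at 28 m/s away from the emitter.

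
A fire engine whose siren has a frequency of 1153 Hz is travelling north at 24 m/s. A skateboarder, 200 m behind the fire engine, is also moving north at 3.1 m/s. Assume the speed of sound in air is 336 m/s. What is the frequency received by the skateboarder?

The skateboarder is behind, so the fire engine is moving away from it while the skateboarder is moving toward the fire engine.
With source receding and observer approaching, f' = f · (v + v_o)/(v + v_s).
f' = 1153 × (336 + 3.1)/(336 + 24) = 1153 × 339.1/360 ≈ 1086 Hz.

1086 Hz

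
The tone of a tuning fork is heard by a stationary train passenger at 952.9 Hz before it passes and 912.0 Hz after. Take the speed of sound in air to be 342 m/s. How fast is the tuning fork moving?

7.5 m/s

f₁/f₂ = (v + v_s)/(v − v_s), so v_s = v · (f₁ − f₂)/(f₁ + f₂).
v_s = 342 × (952.9 − 912.0)/(952.9 + 912.0) = 342 × 40.9/1864.9 ≈ 7.5 m/s.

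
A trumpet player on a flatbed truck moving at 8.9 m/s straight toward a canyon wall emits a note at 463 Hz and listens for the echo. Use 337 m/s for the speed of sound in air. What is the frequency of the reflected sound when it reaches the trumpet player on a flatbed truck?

488 Hz

The canyon wall receives the sound from a moving source: f₁ = f₀ · v/(v − v_e) = 463 × 337/328.1 ≈ 476 Hz.
On the return leg the trumpet player on a flatbed truck is a moving observer: f₂ = f₁ · (v + v_e)/v = 476 × 345.9/337 ≈ 488 Hz.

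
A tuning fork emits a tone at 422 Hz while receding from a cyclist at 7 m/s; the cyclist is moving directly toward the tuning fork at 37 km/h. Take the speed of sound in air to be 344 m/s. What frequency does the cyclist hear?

37 km/h = 10.28 m/s.
Both move, so f' = f · (v + v_o)/(v + v_s).
f' = 422 × (344 + 10.28)/(344 + 7) = 422 × 354.28/351 ≈ 426 Hz.

426 Hz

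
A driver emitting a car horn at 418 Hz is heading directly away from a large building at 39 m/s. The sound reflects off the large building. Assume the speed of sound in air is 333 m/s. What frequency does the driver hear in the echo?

330 Hz

The large building receives the sound from a moving source: f₁ = f₀ · v/(v + v_e) = 418 × 333/372 ≈ 374 Hz.
On the return leg the driver is a moving observer: f₂ = f₁ · (v − v_e)/v = 374 × 294/333 ≈ 330 Hz.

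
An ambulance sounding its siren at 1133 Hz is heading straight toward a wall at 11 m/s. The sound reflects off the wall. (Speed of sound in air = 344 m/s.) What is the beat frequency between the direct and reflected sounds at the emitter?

75 Hz

The wall receives the sound from a moving source: f₁ = f₀ · v/(v − v_e) = 1133 × 344/333 ≈ 1170.4 Hz.
On the return leg the ambulance is a moving observer: f₂ = f₁ · (v + v_e)/v = 1170.4 × 355/344 ≈ 1207.9 Hz.
Beat against the emitted tone: |f₂ − f₀| = 2v_e·f₀/(v − v_e) = 2 × 11 × 1133/333 ≈ 75 Hz.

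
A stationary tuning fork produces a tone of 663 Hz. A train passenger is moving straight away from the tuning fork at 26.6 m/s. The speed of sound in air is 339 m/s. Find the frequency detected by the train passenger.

611 Hz

Only the observer moves, away from the source, so f' = f · (v − v_o)/v.
f' = 663 × (339 − 26.6)/339 = 663 × 312.4/339 ≈ 611 Hz.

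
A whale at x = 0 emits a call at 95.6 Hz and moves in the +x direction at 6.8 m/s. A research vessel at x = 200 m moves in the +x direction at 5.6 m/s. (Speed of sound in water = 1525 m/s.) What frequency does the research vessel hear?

96 Hz

The observer lies on the +x side, so the source is heading toward the observer and the observer is heading away from the source.
Both move, so f' = f · (v − v_o)/(v − v_s).
f' = 95.6 × (1525 − 5.6)/(1525 − 6.8) = 95.6 × 1519.4/1518.2 ≈ 96 Hz.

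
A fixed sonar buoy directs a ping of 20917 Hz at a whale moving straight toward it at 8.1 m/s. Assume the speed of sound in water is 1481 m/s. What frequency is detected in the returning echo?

The whale first receives the wave as a moving observer: f₁ = f₀ · (v + u)/v = 20917 × (1481 + 8.1)/1481 ≈ 21031 Hz.
On reflection it acts as a source moving toward the stationary detector: f₂ = f₁ · v/(v − u) = 21031 × 1481/1472.9 ≈ 21147 Hz.

21147 Hz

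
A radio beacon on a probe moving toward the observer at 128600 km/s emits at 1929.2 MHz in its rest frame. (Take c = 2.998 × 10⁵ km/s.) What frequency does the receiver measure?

3051.8 MHz

β = v/c = 128600/299800 = 0.4290.
Relativistic Doppler for frequency: f' = f₀ · √((1 + β)/(1 − β)).
f' = 1929.2 × √(1.4290/0.5710) = 1929.2 × 1.58188 ≈ 3051.8 MHz.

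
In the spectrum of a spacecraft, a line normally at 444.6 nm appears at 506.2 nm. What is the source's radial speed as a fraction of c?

0.129c

λ'/λ₀ = 1.1386 > 1 (redshift), so the source is receding.
λ'/λ₀ = √((1 + β)/(1 − β)) for a receding source ⇒ β = (r² − 1)/(r² + 1) with r = λ'/λ₀.
β = (1.2963 − 1)/(1.2963 + 1) ≈ 0.129.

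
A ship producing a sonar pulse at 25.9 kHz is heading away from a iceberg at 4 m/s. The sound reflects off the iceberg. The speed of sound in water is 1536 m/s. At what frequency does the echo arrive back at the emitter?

The iceberg receives the sound from a moving source: f₁ = f₀ · v/(v + v_e) = 25.9 × 1536/1540 ≈ 25.8 kHz.
On the return leg the ship is a moving observer: f₂ = f₁ · (v − v_e)/v = 25.8 × 1532/1536 ≈ 25.8 kHz.
Equivalently f₂ = f₀ · (v − v_e)/(v + v_e).

25.8 kHz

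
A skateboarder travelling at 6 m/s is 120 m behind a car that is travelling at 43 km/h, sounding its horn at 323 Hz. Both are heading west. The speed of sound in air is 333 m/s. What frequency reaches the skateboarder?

317 Hz

43 km/h = 11.94 m/s.
The skateboarder is behind, so the car is moving away from it while the skateboarder is moving toward the car.
Both move, so f' = f · (v + v_o)/(v + v_s).
f' = 323 × (333 + 6)/(333 + 11.94) = 323 × 339/344.94 ≈ 317 Hz.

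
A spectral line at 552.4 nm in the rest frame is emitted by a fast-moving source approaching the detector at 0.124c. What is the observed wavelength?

Relativistic Doppler for wavelength: λ' = λ₀ · √((1 − β)/(1 + β)).
λ' = 552.4 × √(0.8760/1.1240) = 552.4 × 0.88281 ≈ 487.7 nm.

487.7 nm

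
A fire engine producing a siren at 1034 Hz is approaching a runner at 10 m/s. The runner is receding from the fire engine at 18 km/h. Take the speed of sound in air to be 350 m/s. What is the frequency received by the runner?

1049 Hz

18 km/h = 5 m/s.
Both move, so f' = f · (v − v_o)/(v − v_s).
f' = 1034 × (350 − 5)/(350 − 10) = 1034 × 345/340 ≈ 1049 Hz.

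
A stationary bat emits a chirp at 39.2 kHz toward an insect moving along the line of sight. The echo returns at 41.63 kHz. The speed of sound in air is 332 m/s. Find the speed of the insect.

Double Doppler shift off a moving reflector: f₂ = f₀ · (v + u)/(v − u) (u > 0 toward emitter).
Rearranging, u = v · (f₂ − f₀)/(f₂ + f₀) = 332 × 2.43/80.83 ≈ 10.0 m/s.
So the insect is moving at 10.0 m/s toward the emitter.

10.0 m/s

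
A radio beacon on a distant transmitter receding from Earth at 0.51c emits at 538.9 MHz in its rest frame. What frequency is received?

307.0 MHz

Relativistic Doppler for frequency: f' = f₀ · √((1 − β)/(1 + β)).
f' = 538.9 × √(0.4900/1.5100) = 538.9 × 0.56965 ≈ 307.0 MHz.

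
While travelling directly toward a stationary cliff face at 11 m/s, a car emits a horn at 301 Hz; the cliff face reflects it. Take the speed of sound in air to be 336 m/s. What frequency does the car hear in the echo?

321 Hz

The cliff face receives the sound from a moving source: f₁ = f₀ · v/(v − v_e) = 301 × 336/325 ≈ 311 Hz.
On the return leg the car is a moving observer: f₂ = f₁ · (v + v_e)/v = 311 × 347/336 ≈ 321 Hz.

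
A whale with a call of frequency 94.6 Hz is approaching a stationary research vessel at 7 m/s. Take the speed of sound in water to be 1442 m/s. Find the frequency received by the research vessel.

With the source moving toward a stationary observer, f' = f · v/(v − v_s).
f' = 94.6 × 1442/(1442 − 7) = 94.6 × 1442/1435 ≈ 95 Hz.

95 Hz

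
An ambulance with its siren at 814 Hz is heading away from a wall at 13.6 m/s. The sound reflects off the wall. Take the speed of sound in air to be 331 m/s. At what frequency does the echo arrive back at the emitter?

The wall receives the sound from a moving source: f₁ = f₀ · v/(v + v_e) = 814 × 331/344.6 ≈ 782 Hz.
On the return leg the ambulance is a moving observer: f₂ = f₁ · (v − v_e)/v = 782 × 317.4/331 ≈ 750 Hz.
Equivalently f₂ = f₀ · (v − v_e)/(v + v_e).

750 Hz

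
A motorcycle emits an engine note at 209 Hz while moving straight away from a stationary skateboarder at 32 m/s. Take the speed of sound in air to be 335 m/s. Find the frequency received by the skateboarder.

With the source moving away from a stationary observer, f' = f · v/(v + v_s).
f' = 209 × 335/(335 + 32) = 209 × 335/367 ≈ 191 Hz.

191 Hz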